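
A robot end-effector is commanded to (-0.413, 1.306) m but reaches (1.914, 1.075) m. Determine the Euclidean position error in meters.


dx = 1.914 - (-0.413) = 2.3270, dy = 1.075 - (1.306) = -0.2310
err = sqrt(5.414929 + 0.053361) = 2.3384

2.3384 m


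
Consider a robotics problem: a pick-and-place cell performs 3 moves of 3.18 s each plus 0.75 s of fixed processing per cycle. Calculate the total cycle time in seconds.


T = 3*3.18 + 0.75 = 10.2900

10.2900 s


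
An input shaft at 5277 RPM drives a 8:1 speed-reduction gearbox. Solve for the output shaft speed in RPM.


omega_out = omega_in / N = 5277 / 8 = 659.6250

659.6250 RPM


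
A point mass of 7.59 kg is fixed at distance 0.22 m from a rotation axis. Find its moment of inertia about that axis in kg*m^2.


I = m*r^2 = 7.59*0.22^2 = 0.3674

0.3674 kg*m^2


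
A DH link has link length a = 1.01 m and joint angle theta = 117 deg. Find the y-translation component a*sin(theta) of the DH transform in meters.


a*sin(theta) = 1.01*sin(117 deg) = 0.8999

0.8999 m


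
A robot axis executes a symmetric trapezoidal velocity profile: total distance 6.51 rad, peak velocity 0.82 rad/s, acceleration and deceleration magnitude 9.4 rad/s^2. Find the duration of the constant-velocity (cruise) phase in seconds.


t_acc = v/a = 0.087234 s, d_acc = v^2/(2a) = 0.035766 rad each
d_cruise = 6.51 - 2*0.035766 = 6.438468 rad
t_cruise = d_cruise/v = 6.438468/0.82 = 7.8518

7.8518 s


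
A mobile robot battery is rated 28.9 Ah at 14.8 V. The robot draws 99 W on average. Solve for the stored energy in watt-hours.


E = capacity * V = 28.9*14.8 = 427.7200

427.7200 Wh


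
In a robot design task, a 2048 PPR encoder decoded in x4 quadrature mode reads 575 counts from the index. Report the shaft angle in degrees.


angle = counts * 360 / (PPR*4) = 575 * 360 / 8192 = 25.2686

25.2686 degrees


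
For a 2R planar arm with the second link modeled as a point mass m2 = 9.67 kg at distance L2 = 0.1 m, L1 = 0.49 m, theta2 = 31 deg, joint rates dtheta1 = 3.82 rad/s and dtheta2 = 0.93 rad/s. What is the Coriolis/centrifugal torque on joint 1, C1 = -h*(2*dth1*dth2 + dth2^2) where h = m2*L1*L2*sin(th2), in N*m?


h = m2*L1*L2*sin(th2) = 9.67*0.49*0.1*sin(31 deg) = 0.244040
C1 = -h*(2*3.82*0.93 + 0.93^2) = -0.244040*7.9701 = -1.9450

-1.9450 N*m


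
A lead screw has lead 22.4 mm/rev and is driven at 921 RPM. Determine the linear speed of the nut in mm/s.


v = lead * (RPM/60) = 22.4*921/60 = 343.8400

343.8400 mm/s


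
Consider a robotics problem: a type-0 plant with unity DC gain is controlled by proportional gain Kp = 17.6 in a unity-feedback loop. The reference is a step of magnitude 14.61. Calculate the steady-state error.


e_ss = R/(1 + Kp) = 14.61/(1 + 17.6) = 14.61/18.6000 = 0.7855

0.7855


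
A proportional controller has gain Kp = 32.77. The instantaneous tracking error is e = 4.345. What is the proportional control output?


u_P = Kp * e = 32.77 * 4.345 = 142.3856

142.3856


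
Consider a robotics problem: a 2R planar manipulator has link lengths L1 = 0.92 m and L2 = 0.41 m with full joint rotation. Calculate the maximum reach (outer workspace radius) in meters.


r_max = L1 + L2 = 0.92 + 0.41 = 1.3300

1.3300 m


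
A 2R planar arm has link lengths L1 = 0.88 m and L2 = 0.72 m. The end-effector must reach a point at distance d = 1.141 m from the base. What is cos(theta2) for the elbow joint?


cos(th2) = (d^2 - L1^2 - L2^2)/(2*L1*L2) = (1.141^2 - 0.88^2 - 0.72^2)/(2*0.88*0.72) = 0.0072

0.0072


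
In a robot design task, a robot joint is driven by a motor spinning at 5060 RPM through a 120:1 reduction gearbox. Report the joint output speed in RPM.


omega_joint = omega_motor / N = 5060 / 120 = 42.1667

42.1667 RPM


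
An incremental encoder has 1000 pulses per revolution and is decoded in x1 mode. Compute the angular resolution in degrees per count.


resolution = 360 / (PPR * 1) = 360 / 1000 = 0.3600

0.3600 degrees


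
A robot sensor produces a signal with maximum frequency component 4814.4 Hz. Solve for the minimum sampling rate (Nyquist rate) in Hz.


f_s,min = 2*f_max = 2*4814.4 = 9628.8000

9628.8000 Hz


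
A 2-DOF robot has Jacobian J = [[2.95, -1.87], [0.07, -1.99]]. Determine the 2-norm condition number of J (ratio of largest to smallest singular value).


JJ^T eigenvalues: trace(JJ^T) = 16.1644, det(JJ^T) = det(J)^2 = 32.94300816
s_max^2 = (16.1644 + sqrt(129.51579472))/2 = 13.77245032
s_min^2 = (16.1644 - sqrt(129.51579472))/2 = 2.39194968
kappa = s_max/s_min = sqrt(13.77245032/2.39194968) = 2.3995

2.3995


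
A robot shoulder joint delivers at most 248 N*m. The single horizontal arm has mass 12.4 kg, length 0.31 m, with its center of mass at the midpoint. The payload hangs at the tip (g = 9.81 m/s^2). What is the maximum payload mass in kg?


tau_arm = m_arm*g*(L/2) = 12.4*9.81*0.31/2 = 18.8548 N*m
tau_payload = tau_max - tau_arm = 248 - 18.8548 = 229.1452
m_payload = tau_payload / (g*L) = 229.1452 / (9.81*0.31) = 75.3494

75.3494 kg


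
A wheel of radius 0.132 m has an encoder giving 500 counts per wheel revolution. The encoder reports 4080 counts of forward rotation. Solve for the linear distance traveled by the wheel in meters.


revs = 4080/500 = 8.160000
d = revs * 2*pi*r = 8.160000 * 2*pi*0.132 = 6.7677

6.7677 m


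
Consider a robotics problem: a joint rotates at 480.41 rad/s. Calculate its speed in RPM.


RPM = 480.41 * 60/(2*pi) = 4587.5776

4587.5776 RPM


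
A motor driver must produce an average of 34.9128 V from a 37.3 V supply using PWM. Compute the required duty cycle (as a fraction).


D = V_avg/V_supply = 34.9128/37.3 = 0.9360

0.9360


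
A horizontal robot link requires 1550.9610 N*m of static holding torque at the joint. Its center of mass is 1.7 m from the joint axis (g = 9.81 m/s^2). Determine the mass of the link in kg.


m = tau / (g*L) = 1550.9610 / (9.81 * 1.7) = 93.0000

93.0000 kg


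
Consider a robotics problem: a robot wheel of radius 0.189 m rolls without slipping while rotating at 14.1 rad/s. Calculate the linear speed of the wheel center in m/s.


v = omega * r = 14.1 * 0.189 = 2.6649

2.6649 m/s


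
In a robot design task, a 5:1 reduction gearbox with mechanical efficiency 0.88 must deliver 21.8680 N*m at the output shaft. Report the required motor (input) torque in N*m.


tau_in = tau_out / (N * eta) = 21.8680 / (5 * 0.88) = 4.9700

4.9700 N*m


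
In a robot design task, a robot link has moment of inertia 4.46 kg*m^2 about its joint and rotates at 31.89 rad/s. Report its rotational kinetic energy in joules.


KE = (1/2)*I*omega^2 = 0.5*4.46*31.89^2 = 2267.8478

2267.8478 J


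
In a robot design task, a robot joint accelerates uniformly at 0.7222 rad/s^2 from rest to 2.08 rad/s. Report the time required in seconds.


t = delta_omega / alpha = 2.08 / 0.7222 = 2.8801

2.8801 s


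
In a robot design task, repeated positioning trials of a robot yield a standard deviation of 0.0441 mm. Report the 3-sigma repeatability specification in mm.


repeatability = 3*sigma = 3*0.0441 = 0.1323

0.1323 mm


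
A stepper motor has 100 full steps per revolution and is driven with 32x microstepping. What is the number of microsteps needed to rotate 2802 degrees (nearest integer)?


step_size = 360/(100*32) = 360/3200 = 0.112500 deg
n = 2802/(360/3200) = 2802*3200/360 = 24906.6667 -> 24907

24907 steps


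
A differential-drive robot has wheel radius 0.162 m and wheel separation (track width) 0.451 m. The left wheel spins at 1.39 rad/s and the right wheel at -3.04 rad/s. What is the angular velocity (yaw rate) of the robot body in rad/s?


omega = r*(wR - wL)/L = 0.162*(-3.04 - (1.39))/0.451 = -1.5913

-1.5913 rad/s


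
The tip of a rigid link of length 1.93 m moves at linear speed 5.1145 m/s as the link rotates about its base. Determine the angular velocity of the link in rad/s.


omega = v / L = 5.1145 / 1.93 = 2.6500

2.6500 rad/s


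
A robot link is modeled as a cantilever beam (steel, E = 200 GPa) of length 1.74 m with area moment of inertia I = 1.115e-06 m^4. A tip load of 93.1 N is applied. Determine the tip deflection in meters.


delta = F*L^3/(3*E*I) = 93.1*1.74^3/(3*2.000e+11*1.115e-06)
      = 490.4530344/669000 = 7.3311e-04

7.3311e-04 m


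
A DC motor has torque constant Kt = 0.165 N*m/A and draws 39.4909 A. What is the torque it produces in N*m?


tau = Kt * I = 0.165*39.4909 = 6.5160

6.5160 N*m


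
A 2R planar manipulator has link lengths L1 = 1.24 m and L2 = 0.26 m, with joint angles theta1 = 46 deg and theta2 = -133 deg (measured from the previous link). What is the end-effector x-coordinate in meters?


x = L1*cos(th1) + L2*cos(th1+th2) = 1.24*cos(46 deg) + 0.26*cos(-87 deg) = 0.8750

0.8750 m


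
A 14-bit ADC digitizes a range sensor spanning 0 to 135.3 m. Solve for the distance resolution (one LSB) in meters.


res = range / 2^n = 135.3/2^14 = 135.3/16384 = 0.0083

0.0083 m


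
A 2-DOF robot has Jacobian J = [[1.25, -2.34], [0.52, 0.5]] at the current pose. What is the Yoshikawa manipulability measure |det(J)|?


det(J) = 1.25*0.5 - (-2.34)*(0.52) = 1.8418
|det(J)| = 1.8418

1.8418


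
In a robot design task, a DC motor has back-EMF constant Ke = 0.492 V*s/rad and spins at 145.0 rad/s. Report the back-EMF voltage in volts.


V_emf = Ke * omega = 0.492*145.0 = 71.3400

71.3400 V


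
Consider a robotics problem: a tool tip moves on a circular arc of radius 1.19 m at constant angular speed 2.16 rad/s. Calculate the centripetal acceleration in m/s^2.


a_c = omega^2 * r = 2.16^2 * 1.19 = 5.5521

5.5521 m/s^2


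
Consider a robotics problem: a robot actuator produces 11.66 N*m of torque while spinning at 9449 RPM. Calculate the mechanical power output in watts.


omega = 9449 * 2*pi/60 = 989.496966 rad/s
P = tau * omega = 11.66 * 989.496966 = 11537.5346

11537.5346 W


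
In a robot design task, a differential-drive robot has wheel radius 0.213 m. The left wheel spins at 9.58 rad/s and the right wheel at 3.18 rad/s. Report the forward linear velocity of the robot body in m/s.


v = r*(wR + wL)/2 = 0.213*(3.18 + 9.58)/2 = 1.3589

1.3589 m/s


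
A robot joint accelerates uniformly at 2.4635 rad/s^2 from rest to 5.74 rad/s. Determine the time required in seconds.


t = delta_omega / alpha = 5.74 / 2.4635 = 2.3300

2.3300 s


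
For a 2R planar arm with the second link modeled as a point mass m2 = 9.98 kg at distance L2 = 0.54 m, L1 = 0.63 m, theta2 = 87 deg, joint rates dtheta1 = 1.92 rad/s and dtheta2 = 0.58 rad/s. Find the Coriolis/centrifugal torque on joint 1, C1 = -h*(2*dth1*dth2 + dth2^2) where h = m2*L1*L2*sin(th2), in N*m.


h = m2*L1*L2*sin(th2) = 9.98*0.63*0.54*sin(87 deg) = 3.390543
C1 = -h*(2*1.92*0.58 + 0.58^2) = -3.390543*2.5636 = -8.6920

-8.6920 N*m


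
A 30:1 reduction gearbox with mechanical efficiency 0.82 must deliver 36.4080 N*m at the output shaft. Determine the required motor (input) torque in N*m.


tau_in = tau_out / (N * eta) = 36.4080 / (30 * 0.82) = 1.4800

1.4800 N*m


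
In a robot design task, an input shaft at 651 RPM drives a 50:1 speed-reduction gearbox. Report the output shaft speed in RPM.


omega_out = omega_in / N = 651 / 50 = 13.0200

13.0200 RPM


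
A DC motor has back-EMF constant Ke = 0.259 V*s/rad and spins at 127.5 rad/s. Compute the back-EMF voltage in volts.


V_emf = Ke * omega = 0.259*127.5 = 33.0225

33.0225 V


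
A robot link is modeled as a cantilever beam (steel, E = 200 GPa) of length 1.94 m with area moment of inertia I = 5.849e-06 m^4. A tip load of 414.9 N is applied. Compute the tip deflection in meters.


delta = F*L^3/(3*E*I) = 414.9*1.94^3/(3*2.000e+11*5.849e-06)
      = 3029.3442216/3509400 = 8.6321e-04

8.6321e-04 m


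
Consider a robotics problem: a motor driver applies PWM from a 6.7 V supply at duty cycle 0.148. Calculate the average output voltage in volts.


V_avg = V_supply * D = 6.7*0.148 = 0.9916

0.9916 V


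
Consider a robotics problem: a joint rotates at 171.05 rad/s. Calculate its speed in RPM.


RPM = 171.05 * 60/(2*pi) = 1633.4072

1633.4072 RPM


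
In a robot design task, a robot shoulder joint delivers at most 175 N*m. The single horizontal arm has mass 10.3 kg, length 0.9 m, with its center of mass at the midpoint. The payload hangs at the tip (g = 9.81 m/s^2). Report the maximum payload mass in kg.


tau_arm = m_arm*g*(L/2) = 10.3*9.81*0.9/2 = 45.4694 N*m
tau_payload = tau_max - tau_arm = 175 - 45.4694 = 129.5306
m_payload = tau_payload / (g*L) = 129.5306 / (9.81*0.9) = 14.6710

14.6710 kg


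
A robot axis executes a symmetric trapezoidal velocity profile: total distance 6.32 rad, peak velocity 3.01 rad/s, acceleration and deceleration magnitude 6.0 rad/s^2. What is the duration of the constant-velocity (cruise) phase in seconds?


t_acc = v/a = 0.501667 s, d_acc = v^2/(2a) = 0.755008 rad each
d_cruise = 6.32 - 2*0.755008 = 4.809984 rad
t_cruise = d_cruise/v = 4.809984/3.01 = 1.5980

1.5980 s


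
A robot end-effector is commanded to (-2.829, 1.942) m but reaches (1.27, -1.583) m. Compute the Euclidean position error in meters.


dx = 1.27 - (-2.829) = 4.0990, dy = -1.583 - (1.942) = -3.5250
err = sqrt(16.801801 + 12.425625) = 5.4062

5.4062 m


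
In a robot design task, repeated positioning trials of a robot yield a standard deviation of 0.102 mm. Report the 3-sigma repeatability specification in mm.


repeatability = 3*sigma = 3*0.102 = 0.3060

0.3060 mm


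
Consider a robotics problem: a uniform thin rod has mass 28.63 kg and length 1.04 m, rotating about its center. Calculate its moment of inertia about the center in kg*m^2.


I = (1/12)*m*L^2 = (1/12)*28.63*1.04^2 = 2.5805

2.5805 kg*m^2


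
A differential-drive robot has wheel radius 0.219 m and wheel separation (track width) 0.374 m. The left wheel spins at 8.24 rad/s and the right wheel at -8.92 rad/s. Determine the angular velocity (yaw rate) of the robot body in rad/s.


omega = r*(wR - wL)/L = 0.219*(-8.92 - (8.24))/0.374 = -10.0482

-10.0482 rad/s


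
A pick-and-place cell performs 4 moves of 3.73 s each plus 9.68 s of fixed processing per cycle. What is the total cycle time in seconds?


T = 4*3.73 + 9.68 = 24.6000

24.6000 s


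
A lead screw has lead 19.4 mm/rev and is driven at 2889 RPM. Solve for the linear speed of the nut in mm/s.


v = lead * (RPM/60) = 19.4*2889/60 = 934.1100

934.1100 mm/s


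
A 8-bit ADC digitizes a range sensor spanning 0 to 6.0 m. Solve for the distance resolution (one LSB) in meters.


res = range / 2^n = 6.0/2^8 = 6.0/256 = 0.0234

0.0234 m


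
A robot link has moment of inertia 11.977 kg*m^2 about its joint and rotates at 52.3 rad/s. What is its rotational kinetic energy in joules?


KE = (1/2)*I*omega^2 = 0.5*11.977*52.3^2 = 16380.2842

16380.2842 J


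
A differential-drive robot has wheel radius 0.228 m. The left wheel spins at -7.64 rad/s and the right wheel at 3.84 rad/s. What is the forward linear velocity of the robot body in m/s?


v = r*(wR + wL)/2 = 0.228*(3.84 + -7.64)/2 = -0.4332

-0.4332 m/s


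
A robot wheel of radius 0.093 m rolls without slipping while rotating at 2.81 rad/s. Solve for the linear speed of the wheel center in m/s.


v = omega * r = 2.81 * 0.093 = 0.2613

0.2613 m/s


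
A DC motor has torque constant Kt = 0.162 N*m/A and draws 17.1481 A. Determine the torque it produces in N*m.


tau = Kt * I = 0.162*17.1481 = 2.7780

2.7780 N*m


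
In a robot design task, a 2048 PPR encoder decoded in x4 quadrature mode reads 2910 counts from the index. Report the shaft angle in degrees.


angle = counts * 360 / (PPR*4) = 2910 * 360 / 8192 = 127.8809

127.8809 degrees


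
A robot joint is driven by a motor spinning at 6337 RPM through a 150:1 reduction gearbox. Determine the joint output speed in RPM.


omega_joint = omega_motor / N = 6337 / 150 = 42.2467

42.2467 RPM


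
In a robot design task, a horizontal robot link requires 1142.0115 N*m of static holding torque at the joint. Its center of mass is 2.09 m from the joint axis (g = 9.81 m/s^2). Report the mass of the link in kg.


m = tau / (g*L) = 1142.0115 / (9.81 * 2.09) = 55.7000

55.7000 kg


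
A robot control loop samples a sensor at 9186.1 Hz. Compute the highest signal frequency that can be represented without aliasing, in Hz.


f_max = f_s/2 = 9186.1/2 = 4593.0500

4593.0500 Hz


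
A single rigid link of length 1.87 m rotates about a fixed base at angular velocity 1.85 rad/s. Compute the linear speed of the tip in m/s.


v = L*omega = 1.87 * 1.85 = 3.4595

3.4595 m/s


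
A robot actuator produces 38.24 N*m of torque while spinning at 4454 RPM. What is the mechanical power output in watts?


omega = 4454 * 2*pi/60 = 466.421789 rad/s
P = tau * omega = 38.24 * 466.421789 = 17835.9692

17835.9692 W


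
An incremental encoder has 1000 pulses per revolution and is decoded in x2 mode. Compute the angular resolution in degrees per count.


resolution = 360 / (PPR * 2) = 360 / 2000 = 0.1800

0.1800 degrees


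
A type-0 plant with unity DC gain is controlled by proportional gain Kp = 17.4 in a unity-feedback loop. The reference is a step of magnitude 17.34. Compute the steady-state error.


e_ss = R/(1 + Kp) = 17.34/(1 + 17.4) = 17.34/18.4000 = 0.9424

0.9424


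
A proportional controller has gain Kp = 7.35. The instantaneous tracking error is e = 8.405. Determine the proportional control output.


u_P = Kp * e = 7.35 * 8.405 = 61.7767

61.7767


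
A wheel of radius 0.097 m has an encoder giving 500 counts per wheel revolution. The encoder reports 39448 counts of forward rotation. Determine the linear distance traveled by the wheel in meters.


revs = 39448/500 = 78.896000
d = revs * 2*pi*r = 78.896000 * 2*pi*0.097 = 48.0847

48.0847 m


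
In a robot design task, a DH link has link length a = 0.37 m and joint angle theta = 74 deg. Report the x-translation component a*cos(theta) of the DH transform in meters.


a*cos(theta) = 0.37*cos(74 deg) = 0.1020

0.1020 m


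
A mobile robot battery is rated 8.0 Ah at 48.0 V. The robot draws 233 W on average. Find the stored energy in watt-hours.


E = capacity * V = 8.0*48.0 = 384.0000

384.0000 Wh


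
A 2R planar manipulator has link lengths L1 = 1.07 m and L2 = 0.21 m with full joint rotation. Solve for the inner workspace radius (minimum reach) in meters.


r_min = |L1 - L2| = |1.07 - 0.21| = 0.8600

0.8600 m


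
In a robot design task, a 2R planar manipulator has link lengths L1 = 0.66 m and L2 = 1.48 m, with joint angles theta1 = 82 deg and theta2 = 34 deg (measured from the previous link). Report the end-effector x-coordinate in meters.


x = L1*cos(th1) + L2*cos(th1+th2) = 0.66*cos(82 deg) + 1.48*cos(116 deg) = -0.5569

-0.5569 m


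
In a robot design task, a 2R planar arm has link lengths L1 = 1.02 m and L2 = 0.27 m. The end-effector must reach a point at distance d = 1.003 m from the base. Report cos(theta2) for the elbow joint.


cos(th2) = (d^2 - L1^2 - L2^2)/(2*L1*L2) = (1.003^2 - 1.02^2 - 0.27^2)/(2*1.02*0.27) = -0.1948

-0.1948


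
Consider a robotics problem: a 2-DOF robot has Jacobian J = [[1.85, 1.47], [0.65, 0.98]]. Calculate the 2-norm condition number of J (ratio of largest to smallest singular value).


JJ^T eigenvalues: trace(JJ^T) = 6.9663, det(JJ^T) = det(J)^2 = 0.73530625
s_max^2 = (6.9663 + sqrt(45.58811069))/2 = 6.85909841
s_min^2 = (6.9663 - sqrt(45.58811069))/2 = 0.10720159
kappa = s_max/s_min = sqrt(6.85909841/0.10720159) = 7.9989

7.9989


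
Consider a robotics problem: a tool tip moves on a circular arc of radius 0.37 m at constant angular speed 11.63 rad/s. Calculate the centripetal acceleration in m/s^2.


a_c = omega^2 * r = 11.63^2 * 0.37 = 50.0451

50.0451 m/s^2


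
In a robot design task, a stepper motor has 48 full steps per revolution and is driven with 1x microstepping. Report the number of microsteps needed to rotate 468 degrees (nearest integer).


step_size = 360/(48*1) = 360/48 = 7.500000 deg
n = 468/(360/48) = 468*48/360 = 62.4000 -> 62

62 steps


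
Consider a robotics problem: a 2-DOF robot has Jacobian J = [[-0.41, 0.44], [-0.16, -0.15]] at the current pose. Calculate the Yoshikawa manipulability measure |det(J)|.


det(J) = -0.41*-0.15 - (0.44)*(-0.16) = 0.1319
|det(J)| = 0.1319

0.1319


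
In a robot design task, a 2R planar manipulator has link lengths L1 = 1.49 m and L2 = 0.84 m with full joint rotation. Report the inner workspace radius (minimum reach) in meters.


r_min = |L1 - L2| = |1.49 - 0.84| = 0.6500

0.6500 m


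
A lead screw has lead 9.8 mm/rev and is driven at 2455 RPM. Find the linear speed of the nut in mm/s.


v = lead * (RPM/60) = 9.8*2455/60 = 400.9833

400.9833 mm/s


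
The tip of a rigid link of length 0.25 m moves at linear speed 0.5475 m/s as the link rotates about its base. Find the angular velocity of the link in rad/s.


omega = v / L = 0.5475 / 0.25 = 2.1900

2.1900 rad/s


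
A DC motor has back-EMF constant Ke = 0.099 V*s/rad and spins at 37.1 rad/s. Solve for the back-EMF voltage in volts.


V_emf = Ke * omega = 0.099*37.1 = 3.6729

3.6729 V


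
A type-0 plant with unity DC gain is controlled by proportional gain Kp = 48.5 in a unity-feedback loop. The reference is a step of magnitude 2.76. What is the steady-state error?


e_ss = R/(1 + Kp) = 2.76/(1 + 48.5) = 2.76/49.5000 = 0.0558

0.0558


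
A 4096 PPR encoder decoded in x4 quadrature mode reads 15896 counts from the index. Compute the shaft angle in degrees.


angle = counts * 360 / (PPR*4) = 15896 * 360 / 16384 = 349.2773

349.2773 degrees


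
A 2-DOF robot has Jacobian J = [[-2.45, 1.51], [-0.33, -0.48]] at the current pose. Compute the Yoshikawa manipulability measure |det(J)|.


det(J) = -2.45*-0.48 - (1.51)*(-0.33) = 1.6743
|det(J)| = 1.6743

1.6743


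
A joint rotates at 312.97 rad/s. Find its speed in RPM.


RPM = 312.97 * 60/(2*pi) = 2988.6434

2988.6434 RPM


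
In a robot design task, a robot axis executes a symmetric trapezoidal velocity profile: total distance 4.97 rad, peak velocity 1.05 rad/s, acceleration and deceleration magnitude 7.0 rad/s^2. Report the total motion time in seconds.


t_acc = v/a = 1.05/7.0 = 0.150000 s
d_acc = v^2/(2a) = 0.078750 rad (each ramp)
d_cruise = 4.97 - 2*0.078750 = 4.812500 rad
t_cruise = 4.812500/1.05 = 4.583333 s
t_total = 2*0.150000 + 4.583333 = 4.8833

4.8833 s


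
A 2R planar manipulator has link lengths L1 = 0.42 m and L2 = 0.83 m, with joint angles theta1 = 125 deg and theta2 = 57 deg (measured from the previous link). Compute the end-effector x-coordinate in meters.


x = L1*cos(th1) + L2*cos(th1+th2) = 0.42*cos(125 deg) + 0.83*cos(182 deg) = -1.0704

-1.0704 m


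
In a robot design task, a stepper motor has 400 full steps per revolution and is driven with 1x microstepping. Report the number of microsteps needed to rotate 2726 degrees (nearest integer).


step_size = 360/(400*1) = 360/400 = 0.900000 deg
n = 2726/(360/400) = 2726*400/360 = 3028.8889 -> 3029

3029 steps


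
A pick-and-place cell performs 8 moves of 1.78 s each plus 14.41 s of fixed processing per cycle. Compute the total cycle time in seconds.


T = 8*1.78 + 14.41 = 28.6500

28.6500 s


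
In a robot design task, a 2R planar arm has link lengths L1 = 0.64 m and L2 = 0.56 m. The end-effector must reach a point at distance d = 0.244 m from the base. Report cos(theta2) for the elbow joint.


cos(th2) = (d^2 - L1^2 - L2^2)/(2*L1*L2) = (0.244^2 - 0.64^2 - 0.56^2)/(2*0.64*0.56) = -0.9259

-0.9259


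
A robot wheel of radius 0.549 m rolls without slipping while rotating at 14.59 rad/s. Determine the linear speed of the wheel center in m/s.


v = omega * r = 14.59 * 0.549 = 8.0099

8.0099 m/s


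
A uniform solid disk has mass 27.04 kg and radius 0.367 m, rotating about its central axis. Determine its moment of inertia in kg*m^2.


I = (1/2)*m*R^2 = 0.5*27.04*0.367^2 = 1.8210

1.8210 kg*m^2


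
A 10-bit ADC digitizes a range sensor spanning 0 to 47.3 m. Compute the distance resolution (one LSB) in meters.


res = range / 2^n = 47.3/2^10 = 47.3/1024 = 0.0462

0.0462 m


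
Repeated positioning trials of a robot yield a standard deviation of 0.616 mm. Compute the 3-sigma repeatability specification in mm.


repeatability = 3*sigma = 3*0.616 = 1.8480

1.8480 mm


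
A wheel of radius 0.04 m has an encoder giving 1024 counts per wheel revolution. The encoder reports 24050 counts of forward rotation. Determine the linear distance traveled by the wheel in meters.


revs = 24050/1024 = 23.486328
d = revs * 2*pi*r = 23.486328 * 2*pi*0.04 = 5.9028

5.9028 m


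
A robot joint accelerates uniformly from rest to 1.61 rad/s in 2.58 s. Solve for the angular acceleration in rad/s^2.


alpha = delta_omega / t = 1.61 / 2.58 = 0.6240

0.6240 rad/s^2


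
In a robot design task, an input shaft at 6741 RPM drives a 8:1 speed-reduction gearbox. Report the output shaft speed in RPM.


omega_out = omega_in / N = 6741 / 8 = 842.6250

842.6250 RPM


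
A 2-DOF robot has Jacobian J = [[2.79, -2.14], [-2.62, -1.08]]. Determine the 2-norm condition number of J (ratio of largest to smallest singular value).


JJ^T eigenvalues: trace(JJ^T) = 20.3945, det(JJ^T) = det(J)^2 = 74.30440000
s_max^2 = (20.3945 + sqrt(118.71803025))/2 = 15.64514019
s_min^2 = (20.3945 - sqrt(118.71803025))/2 = 4.74935981
kappa = s_max/s_min = sqrt(15.64514019/4.74935981) = 1.8150

1.8150


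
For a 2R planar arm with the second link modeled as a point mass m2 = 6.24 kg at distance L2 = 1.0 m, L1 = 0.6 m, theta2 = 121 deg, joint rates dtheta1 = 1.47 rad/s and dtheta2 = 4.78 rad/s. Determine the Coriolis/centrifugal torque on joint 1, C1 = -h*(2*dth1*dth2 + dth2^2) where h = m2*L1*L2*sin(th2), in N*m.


h = m2*L1*L2*sin(th2) = 6.24*0.6*1.0*sin(121 deg) = 3.209234
C1 = -h*(2*1.47*4.78 + 4.78^2) = -3.209234*36.9016 = -118.4259

-118.4259 N*m


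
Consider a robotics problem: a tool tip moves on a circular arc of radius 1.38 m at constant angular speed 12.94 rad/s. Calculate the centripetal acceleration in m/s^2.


a_c = omega^2 * r = 12.94^2 * 1.38 = 231.0722

231.0722 m/s^2


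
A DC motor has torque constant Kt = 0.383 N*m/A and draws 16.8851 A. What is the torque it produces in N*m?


tau = Kt * I = 0.383*16.8851 = 6.4670

6.4670 N*m


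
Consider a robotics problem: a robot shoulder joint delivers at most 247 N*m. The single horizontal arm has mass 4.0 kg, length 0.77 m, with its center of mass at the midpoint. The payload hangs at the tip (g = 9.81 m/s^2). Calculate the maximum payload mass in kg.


tau_arm = m_arm*g*(L/2) = 4.0*9.81*0.77/2 = 15.1074 N*m
tau_payload = tau_max - tau_arm = 247 - 15.1074 = 231.8926
m_payload = tau_payload / (g*L) = 231.8926 / (9.81*0.77) = 30.6992

30.6992 kg


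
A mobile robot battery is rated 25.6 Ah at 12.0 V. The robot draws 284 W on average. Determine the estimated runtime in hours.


E = 25.6*12.0 = 307.2000 Wh
t = E/P = 307.2000/284 = 1.0817

1.0817 hours


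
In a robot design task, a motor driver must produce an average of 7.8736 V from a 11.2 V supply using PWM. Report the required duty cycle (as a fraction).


D = V_avg/V_supply = 7.8736/11.2 = 0.7030

0.7030


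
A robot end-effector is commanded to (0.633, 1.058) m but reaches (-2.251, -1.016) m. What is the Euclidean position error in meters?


dx = -2.251 - (0.633) = -2.8840, dy = -1.016 - (1.058) = -2.0740
err = sqrt(8.317456 + 4.301476) = 3.5523

3.5523 m


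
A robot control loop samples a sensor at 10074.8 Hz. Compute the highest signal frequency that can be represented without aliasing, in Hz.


f_max = f_s/2 = 10074.8/2 = 5037.4000

5037.4000 Hz


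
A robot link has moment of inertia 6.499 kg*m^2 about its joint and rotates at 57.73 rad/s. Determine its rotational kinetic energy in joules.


KE = (1/2)*I*omega^2 = 0.5*6.499*57.73^2 = 10829.7805

10829.7805 J


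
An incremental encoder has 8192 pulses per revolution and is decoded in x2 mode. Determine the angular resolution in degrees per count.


resolution = 360 / (PPR * 2) = 360 / 16384 = 0.0220

0.0220 degrees


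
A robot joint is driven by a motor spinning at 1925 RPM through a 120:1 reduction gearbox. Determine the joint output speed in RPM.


omega_joint = omega_motor / N = 1925 / 120 = 16.0417

16.0417 RPM


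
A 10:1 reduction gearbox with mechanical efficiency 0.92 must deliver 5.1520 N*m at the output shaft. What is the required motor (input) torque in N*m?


tau_in = tau_out / (N * eta) = 5.1520 / (10 * 0.92) = 0.5600

0.5600 N*m


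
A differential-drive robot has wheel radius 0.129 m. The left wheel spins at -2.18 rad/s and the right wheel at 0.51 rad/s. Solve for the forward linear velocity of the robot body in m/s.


v = r*(wR + wL)/2 = 0.129*(0.51 + -2.18)/2 = -0.1077

-0.1077 m/s


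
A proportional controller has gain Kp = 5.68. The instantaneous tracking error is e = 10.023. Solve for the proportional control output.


u_P = Kp * e = 5.68 * 10.023 = 56.9306

56.9306


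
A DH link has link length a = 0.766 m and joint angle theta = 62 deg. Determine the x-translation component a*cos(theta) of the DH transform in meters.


a*cos(theta) = 0.766*cos(62 deg) = 0.3596

0.3596 m


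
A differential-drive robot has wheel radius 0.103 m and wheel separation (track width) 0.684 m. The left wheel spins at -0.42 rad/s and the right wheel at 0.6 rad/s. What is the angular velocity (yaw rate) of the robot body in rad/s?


omega = r*(wR - wL)/L = 0.103*(0.6 - (-0.42))/0.684 = 0.1536

0.1536 rad/s


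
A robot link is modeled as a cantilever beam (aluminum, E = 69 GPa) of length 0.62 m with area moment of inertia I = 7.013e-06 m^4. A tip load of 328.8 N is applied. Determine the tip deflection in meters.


delta = F*L^3/(3*E*I) = 328.8*0.62^3/(3*6.900e+10*7.013e-06)
      = 78.3622464/1451691 = 5.3980e-05

5.3980e-05 m


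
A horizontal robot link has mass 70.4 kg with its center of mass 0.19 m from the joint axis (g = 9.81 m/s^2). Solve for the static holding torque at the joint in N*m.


tau = m*g*L = 70.4 * 9.81 * 0.19 = 131.2186

131.2186 N*m


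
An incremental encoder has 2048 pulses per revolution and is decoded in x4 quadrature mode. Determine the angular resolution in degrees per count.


resolution = 360 / (PPR * 4) = 360 / 8192 = 0.0439

0.0439 degrees


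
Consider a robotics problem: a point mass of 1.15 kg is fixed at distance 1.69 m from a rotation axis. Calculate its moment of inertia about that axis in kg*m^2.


I = m*r^2 = 1.15*1.69^2 = 3.2845

3.2845 kg*m^2


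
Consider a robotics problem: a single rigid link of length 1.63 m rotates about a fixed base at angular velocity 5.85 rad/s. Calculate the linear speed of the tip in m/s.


v = L*omega = 1.63 * 5.85 = 9.5355

9.5355 m/s


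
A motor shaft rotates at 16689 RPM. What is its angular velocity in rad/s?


omega = 16689 * 2*pi/60 = 1747.6680

1747.6680 rad/s


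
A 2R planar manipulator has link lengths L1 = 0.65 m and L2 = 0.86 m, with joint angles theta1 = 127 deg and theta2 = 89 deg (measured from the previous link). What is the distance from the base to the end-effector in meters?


x = L1*cos(th1) + L2*cos(th1+th2) = -1.086934
y = L1*sin(th1) + L2*sin(th1+th2) = 0.013618
d = sqrt(x^2 + y^2) = sqrt(1.181426 + 1.854499e-04) = 1.0870

1.0870 m


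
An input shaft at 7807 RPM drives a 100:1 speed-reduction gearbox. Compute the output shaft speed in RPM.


omega_out = omega_in / N = 7807 / 100 = 78.0700

78.0700 RPM


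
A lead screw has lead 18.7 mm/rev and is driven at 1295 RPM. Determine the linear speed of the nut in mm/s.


v = lead * (RPM/60) = 18.7*1295/60 = 403.6083

403.6083 mm/s


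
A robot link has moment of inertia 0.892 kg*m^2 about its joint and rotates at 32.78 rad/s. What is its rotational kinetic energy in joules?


KE = (1/2)*I*omega^2 = 0.5*0.892*32.78^2 = 479.2397

479.2397 J


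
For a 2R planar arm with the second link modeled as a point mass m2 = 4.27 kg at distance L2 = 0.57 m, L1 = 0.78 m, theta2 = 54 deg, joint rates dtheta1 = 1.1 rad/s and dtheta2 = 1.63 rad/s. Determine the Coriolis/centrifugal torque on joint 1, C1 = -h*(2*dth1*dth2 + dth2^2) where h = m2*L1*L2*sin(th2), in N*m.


h = m2*L1*L2*sin(th2) = 4.27*0.78*0.57*sin(54 deg) = 1.535872
C1 = -h*(2*1.1*1.63 + 1.63^2) = -1.535872*6.2429 = -9.5883

-9.5883 N*m


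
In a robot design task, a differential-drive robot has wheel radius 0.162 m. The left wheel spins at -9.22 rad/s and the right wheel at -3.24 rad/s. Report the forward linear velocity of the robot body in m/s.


v = r*(wR + wL)/2 = 0.162*(-3.24 + -9.22)/2 = -1.0093

-1.0093 m/s


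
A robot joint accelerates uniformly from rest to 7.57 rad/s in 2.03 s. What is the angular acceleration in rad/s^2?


alpha = delta_omega / t = 7.57 / 2.03 = 3.7291

3.7291 rad/s^2


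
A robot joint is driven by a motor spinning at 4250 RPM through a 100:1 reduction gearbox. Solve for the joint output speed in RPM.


omega_joint = omega_motor / N = 4250 / 100 = 42.5000

42.5000 RPM


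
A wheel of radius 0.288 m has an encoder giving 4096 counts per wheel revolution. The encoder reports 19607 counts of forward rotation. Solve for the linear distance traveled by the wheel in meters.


revs = 19607/4096 = 4.786865
d = revs * 2*pi*r = 4.786865 * 2*pi*0.288 = 8.6621

8.6621 m


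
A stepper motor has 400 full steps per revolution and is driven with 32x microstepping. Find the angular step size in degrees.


step = 360/(400*32) = 360/12800 = 0.0281

0.0281 degrees


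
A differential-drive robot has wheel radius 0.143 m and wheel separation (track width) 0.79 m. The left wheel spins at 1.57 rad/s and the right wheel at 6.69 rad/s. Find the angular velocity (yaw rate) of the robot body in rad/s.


omega = r*(wR - wL)/L = 0.143*(6.69 - (1.57))/0.79 = 0.9268

0.9268 rad/s


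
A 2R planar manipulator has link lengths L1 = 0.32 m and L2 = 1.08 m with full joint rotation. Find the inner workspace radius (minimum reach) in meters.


r_min = |L1 - L2| = |0.32 - 1.08| = 0.7600

0.7600 m


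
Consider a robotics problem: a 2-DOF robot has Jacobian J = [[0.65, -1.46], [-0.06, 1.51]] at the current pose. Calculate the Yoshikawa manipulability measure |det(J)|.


det(J) = 0.65*1.51 - (-1.46)*(-0.06) = 0.8939
|det(J)| = 0.8939

0.8939


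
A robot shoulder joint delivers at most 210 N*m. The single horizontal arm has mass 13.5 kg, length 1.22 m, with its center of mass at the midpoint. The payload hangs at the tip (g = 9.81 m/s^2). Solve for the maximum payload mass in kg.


tau_arm = m_arm*g*(L/2) = 13.5*9.81*1.22/2 = 80.7853 N*m
tau_payload = tau_max - tau_arm = 210 - 80.7853 = 129.2147
m_payload = tau_payload / (g*L) = 129.2147 / (9.81*1.22) = 10.7965

10.7965 kg


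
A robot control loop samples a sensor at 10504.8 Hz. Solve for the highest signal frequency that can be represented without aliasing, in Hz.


f_max = f_s/2 = 10504.8/2 = 5252.4000

5252.4000 Hz


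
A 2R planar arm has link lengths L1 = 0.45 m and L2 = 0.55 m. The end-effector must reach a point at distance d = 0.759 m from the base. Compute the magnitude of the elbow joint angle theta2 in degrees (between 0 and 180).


cos(th2) = (d^2 - L1^2 - L2^2)/(2*L1*L2) = (0.759^2 - 0.45^2 - 0.55^2)/(2*0.45*0.55) = 0.14359798
th2 = acos(0.14359798) = 81.7439 deg

81.7439 degrees


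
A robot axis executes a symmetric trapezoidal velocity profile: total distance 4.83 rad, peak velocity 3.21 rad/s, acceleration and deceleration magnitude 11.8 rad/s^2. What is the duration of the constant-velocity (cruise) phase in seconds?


t_acc = v/a = 0.272034 s, d_acc = v^2/(2a) = 0.436614 rad each
d_cruise = 4.83 - 2*0.436614 = 3.956772 rad
t_cruise = d_cruise/v = 3.956772/3.21 = 1.2326

1.2326 s


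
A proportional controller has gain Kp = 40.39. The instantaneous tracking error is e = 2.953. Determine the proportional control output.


u_P = Kp * e = 40.39 * 2.953 = 119.2717

119.2717


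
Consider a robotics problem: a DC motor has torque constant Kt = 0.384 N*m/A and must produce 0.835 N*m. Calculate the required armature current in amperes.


I = tau / Kt = 0.835/0.384 = 2.1745

2.1745 A


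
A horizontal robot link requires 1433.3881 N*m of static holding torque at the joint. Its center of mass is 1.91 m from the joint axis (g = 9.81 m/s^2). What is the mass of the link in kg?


m = tau / (g*L) = 1433.3881 / (9.81 * 1.91) = 76.5000

76.5000 kg


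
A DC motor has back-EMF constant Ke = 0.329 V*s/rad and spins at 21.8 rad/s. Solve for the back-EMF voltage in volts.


V_emf = Ke * omega = 0.329*21.8 = 7.1722

7.1722 V


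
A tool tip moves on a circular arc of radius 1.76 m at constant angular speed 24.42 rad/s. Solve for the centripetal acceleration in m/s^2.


a_c = omega^2 * r = 24.42^2 * 1.76 = 1049.5521

1049.5521 m/s^2


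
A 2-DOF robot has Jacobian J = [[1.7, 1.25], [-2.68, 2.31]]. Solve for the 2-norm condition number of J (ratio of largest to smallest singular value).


JJ^T eigenvalues: trace(JJ^T) = 16.9710, det(JJ^T) = det(J)^2 = 52.95472900
s_max^2 = (16.9710 + sqrt(76.19592500))/2 = 12.85001386
s_min^2 = (16.9710 - sqrt(76.19592500))/2 = 4.12098614
kappa = s_max/s_min = sqrt(12.85001386/4.12098614) = 1.7658

1.7658


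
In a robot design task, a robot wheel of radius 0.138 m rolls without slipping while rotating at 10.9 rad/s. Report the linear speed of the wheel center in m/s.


v = omega * r = 10.9 * 0.138 = 1.5042

1.5042 m/s


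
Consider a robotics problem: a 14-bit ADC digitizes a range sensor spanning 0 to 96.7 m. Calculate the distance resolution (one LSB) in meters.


res = range / 2^n = 96.7/2^14 = 96.7/16384 = 0.0059

0.0059 m


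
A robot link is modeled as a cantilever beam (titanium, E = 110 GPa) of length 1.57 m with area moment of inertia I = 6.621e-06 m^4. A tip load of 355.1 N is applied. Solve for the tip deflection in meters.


delta = F*L^3/(3*E*I) = 355.1*1.57^3/(3*1.100e+11*6.621e-06)
      = 1374.1990043/2184930 = 6.2894e-04

6.2894e-04 m


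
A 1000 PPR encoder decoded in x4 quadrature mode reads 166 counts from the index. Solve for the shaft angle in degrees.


angle = counts * 360 / (PPR*4) = 166 * 360 / 4000 = 14.9400

14.9400 degrees


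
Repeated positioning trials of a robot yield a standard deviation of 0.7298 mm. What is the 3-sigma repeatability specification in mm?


repeatability = 3*sigma = 3*0.7298 = 2.1894

2.1894 mm


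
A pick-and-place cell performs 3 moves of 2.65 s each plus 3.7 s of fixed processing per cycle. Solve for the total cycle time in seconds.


T = 3*2.65 + 3.7 = 11.6500

11.6500 s


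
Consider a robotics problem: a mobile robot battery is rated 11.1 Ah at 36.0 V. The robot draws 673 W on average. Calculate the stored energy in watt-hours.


E = capacity * V = 11.1*36.0 = 399.6000

399.6000 Wh


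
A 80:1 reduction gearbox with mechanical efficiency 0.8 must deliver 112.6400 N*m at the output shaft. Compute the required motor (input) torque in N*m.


tau_in = tau_out / (N * eta) = 112.6400 / (80 * 0.8) = 1.7600

1.7600 N*m


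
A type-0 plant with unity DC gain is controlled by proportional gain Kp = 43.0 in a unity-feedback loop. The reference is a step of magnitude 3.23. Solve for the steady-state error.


e_ss = R/(1 + Kp) = 3.23/(1 + 43.0) = 3.23/44.0000 = 0.0734

0.0734


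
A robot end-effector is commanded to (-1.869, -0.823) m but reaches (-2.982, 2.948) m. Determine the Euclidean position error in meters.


dx = -2.982 - (-1.869) = -1.1130, dy = 2.948 - (-0.823) = 3.7710
err = sqrt(1.238769 + 14.220441) = 3.9318

3.9318 m
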